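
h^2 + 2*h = h*(h + 2)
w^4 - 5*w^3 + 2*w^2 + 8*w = w*(w - 4)*(w - 2)*(w + 1)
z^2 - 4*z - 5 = (z - 5)*(z + 1)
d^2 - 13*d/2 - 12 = (d - 8)*(d + 3/2)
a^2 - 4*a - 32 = (a - 8)*(a + 4)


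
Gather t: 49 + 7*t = 7*t + 49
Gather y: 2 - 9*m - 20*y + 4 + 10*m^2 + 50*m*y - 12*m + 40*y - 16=10*m^2 - 21*m + y*(50*m + 20) - 10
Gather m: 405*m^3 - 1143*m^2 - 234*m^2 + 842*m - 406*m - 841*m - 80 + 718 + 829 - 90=405*m^3 - 1377*m^2 - 405*m + 1377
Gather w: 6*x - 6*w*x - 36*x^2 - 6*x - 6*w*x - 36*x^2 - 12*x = -12*w*x - 72*x^2 - 12*x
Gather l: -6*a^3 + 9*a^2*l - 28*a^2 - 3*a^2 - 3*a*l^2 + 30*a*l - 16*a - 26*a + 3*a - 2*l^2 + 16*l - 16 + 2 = -6*a^3 - 31*a^2 - 39*a + l^2*(-3*a - 2) + l*(9*a^2 + 30*a + 16) - 14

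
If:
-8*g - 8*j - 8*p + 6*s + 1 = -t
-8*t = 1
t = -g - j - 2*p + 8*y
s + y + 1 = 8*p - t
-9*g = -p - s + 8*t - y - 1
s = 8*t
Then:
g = 391/4032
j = -2861/4032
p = -113/4032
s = -1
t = -1/8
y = -25/252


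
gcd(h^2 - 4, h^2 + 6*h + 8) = h + 2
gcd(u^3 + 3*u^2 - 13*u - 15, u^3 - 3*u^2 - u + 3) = u^2 - 2*u - 3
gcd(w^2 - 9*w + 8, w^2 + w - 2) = w - 1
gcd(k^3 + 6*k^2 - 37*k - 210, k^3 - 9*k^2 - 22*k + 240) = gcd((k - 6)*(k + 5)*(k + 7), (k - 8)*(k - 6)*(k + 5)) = k^2 - k - 30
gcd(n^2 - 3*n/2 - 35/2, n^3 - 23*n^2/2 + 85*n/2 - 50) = n - 5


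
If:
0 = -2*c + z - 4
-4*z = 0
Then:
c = -2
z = 0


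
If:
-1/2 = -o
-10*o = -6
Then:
No Solution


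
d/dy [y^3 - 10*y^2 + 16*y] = 3*y^2 - 20*y + 16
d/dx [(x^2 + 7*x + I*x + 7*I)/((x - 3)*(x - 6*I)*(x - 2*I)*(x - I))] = (-2*x^5 + x^4*(-18 + 6*I) + x^3*(24 + 104*I) + x^2*(38 - 94*I) + x*(378 + 208*I) + 120 - 672*I)/(x^8 + x^7*(-6 - 18*I) + x^6*(-112 + 108*I) + x^5*(726 + 222*I) + x^4*(-473 - 2304*I) + x^3*(-3696 + 2976*I) + x^2*(5400 + 2880*I) + x*(864 - 4320*I) - 1296)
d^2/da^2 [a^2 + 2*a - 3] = 2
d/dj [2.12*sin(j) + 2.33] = 2.12*cos(j)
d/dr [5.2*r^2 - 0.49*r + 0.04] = 10.4*r - 0.49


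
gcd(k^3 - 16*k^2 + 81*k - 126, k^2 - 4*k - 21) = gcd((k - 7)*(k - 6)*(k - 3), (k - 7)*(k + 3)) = k - 7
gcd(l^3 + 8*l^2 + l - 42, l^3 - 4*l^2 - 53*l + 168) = l + 7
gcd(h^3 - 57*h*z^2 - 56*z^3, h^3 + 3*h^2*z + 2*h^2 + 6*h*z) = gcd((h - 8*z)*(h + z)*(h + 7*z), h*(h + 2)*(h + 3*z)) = 1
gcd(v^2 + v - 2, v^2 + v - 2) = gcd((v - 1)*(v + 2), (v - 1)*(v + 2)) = v^2 + v - 2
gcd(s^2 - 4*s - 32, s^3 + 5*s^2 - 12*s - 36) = 1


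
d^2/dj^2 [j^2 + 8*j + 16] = 2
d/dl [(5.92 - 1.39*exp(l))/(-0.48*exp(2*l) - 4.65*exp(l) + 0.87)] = (-0.6672*exp(2*l) + 5.6832*exp(l) + 26.3187)*exp(l)/(0.2304*exp(4*l) + 4.464*exp(3*l) + 20.7873*exp(2*l) - 8.091*exp(l) + 0.7569)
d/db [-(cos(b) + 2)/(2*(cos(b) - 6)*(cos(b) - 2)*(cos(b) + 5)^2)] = (-3*cos(b)^3 + 3*cos(b)^2 + 16*cos(b) + 92)*sin(b)/(2*(cos(b) - 6)^2*(cos(b) - 2)^2*(cos(b) + 5)^3)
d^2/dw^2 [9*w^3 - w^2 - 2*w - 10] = 54*w - 2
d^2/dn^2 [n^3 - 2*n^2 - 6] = 6*n - 4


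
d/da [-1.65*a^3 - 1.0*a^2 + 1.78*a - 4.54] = -4.95*a^2 - 2.0*a + 1.78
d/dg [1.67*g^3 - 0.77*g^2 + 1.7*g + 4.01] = 5.01*g^2 - 1.54*g + 1.7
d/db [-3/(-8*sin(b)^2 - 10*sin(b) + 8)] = -3*(8*sin(b) + 5)*cos(b)/(2*(5*sin(b) - 4*cos(b)^2)^2)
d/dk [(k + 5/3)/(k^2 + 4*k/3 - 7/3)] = (-9*k^2 - 30*k - 41)/(9*k^4 + 24*k^3 - 26*k^2 - 56*k + 49)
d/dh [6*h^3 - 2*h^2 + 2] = 2*h*(9*h - 2)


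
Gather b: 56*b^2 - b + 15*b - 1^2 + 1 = 56*b^2 + 14*b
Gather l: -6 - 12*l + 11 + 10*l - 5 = -2*l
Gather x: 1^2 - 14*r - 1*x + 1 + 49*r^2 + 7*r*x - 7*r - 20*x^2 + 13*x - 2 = 49*r^2 - 21*r - 20*x^2 + x*(7*r + 12)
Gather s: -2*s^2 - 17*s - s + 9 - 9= -2*s^2 - 18*s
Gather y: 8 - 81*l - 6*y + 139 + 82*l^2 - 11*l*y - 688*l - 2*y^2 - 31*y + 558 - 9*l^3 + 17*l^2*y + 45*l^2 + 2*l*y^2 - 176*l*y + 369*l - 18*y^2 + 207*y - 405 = -9*l^3 + 127*l^2 - 400*l + y^2*(2*l - 20) + y*(17*l^2 - 187*l + 170) + 300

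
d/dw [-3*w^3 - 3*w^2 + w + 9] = -9*w^2 - 6*w + 1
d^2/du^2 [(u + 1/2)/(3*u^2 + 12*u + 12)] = (2*u - 5)/(3*(u^4 + 8*u^3 + 24*u^2 + 32*u + 16))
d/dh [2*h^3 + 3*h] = 6*h^2 + 3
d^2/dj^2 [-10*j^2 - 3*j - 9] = -20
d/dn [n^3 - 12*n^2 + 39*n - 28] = 3*n^2 - 24*n + 39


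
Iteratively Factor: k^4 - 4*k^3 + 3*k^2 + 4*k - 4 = (k - 2)*(k^3 - 2*k^2 - k + 2) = (k - 2)*(k + 1)*(k^2 - 3*k + 2) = (k - 2)*(k - 1)*(k + 1)*(k - 2)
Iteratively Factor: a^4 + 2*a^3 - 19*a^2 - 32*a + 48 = (a + 4)*(a^3 - 2*a^2 - 11*a + 12) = (a - 1)*(a + 4)*(a^2 - a - 12) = (a - 1)*(a + 3)*(a + 4)*(a - 4)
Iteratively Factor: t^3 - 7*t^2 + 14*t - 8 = (t - 2)*(t^2 - 5*t + 4) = (t - 4)*(t - 2)*(t - 1)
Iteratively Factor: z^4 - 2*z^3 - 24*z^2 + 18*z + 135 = (z + 3)*(z^3 - 5*z^2 - 9*z + 45) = (z + 3)^2*(z^2 - 8*z + 15) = (z - 5)*(z + 3)^2*(z - 3)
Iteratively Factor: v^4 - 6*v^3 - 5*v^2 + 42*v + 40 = (v + 1)*(v^3 - 7*v^2 + 2*v + 40) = (v - 4)*(v + 1)*(v^2 - 3*v - 10) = (v - 5)*(v - 4)*(v + 1)*(v + 2)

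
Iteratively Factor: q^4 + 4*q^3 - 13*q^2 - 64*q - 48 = (q + 3)*(q^3 + q^2 - 16*q - 16) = (q + 1)*(q + 3)*(q^2 - 16) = (q - 4)*(q + 1)*(q + 3)*(q + 4)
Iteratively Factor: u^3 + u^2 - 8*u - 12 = (u + 2)*(u^2 - u - 6) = (u + 2)^2*(u - 3)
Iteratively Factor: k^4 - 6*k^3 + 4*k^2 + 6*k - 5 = (k - 1)*(k^3 - 5*k^2 - k + 5) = (k - 1)*(k + 1)*(k^2 - 6*k + 5) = (k - 5)*(k - 1)*(k + 1)*(k - 1)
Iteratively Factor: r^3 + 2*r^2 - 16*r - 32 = (r + 2)*(r^2 - 16) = (r + 2)*(r + 4)*(r - 4)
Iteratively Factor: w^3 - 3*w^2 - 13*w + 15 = (w + 3)*(w^2 - 6*w + 5) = (w - 1)*(w + 3)*(w - 5)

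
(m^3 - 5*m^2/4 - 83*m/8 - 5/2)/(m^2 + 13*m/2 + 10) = (m^2 - 15*m/4 - 1)/(m + 4)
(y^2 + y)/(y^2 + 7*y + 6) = y/(y + 6)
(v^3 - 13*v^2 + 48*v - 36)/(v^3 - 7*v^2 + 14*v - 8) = (v^2 - 12*v + 36)/(v^2 - 6*v + 8)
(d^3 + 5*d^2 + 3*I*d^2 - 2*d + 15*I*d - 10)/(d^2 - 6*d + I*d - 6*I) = (d^2 + d*(5 + 2*I) + 10*I)/(d - 6)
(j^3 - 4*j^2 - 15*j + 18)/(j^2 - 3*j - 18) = j - 1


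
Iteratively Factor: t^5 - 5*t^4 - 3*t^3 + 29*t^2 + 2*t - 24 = (t + 2)*(t^4 - 7*t^3 + 11*t^2 + 7*t - 12) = (t - 3)*(t + 2)*(t^3 - 4*t^2 - t + 4) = (t - 4)*(t - 3)*(t + 2)*(t^2 - 1) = (t - 4)*(t - 3)*(t + 1)*(t + 2)*(t - 1)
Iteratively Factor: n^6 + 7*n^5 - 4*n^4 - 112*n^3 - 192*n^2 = (n)*(n^5 + 7*n^4 - 4*n^3 - 112*n^2 - 192*n) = n^2*(n^4 + 7*n^3 - 4*n^2 - 112*n - 192) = n^2*(n + 3)*(n^3 + 4*n^2 - 16*n - 64) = n^2*(n + 3)*(n + 4)*(n^2 - 16) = n^2*(n + 3)*(n + 4)^2*(n - 4)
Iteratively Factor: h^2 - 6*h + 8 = (h - 4)*(h - 2)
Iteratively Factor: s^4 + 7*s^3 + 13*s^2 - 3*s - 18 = (s + 3)*(s^3 + 4*s^2 + s - 6) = (s - 1)*(s + 3)*(s^2 + 5*s + 6) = (s - 1)*(s + 3)^2*(s + 2)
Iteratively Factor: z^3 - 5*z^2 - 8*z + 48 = (z - 4)*(z^2 - z - 12) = (z - 4)*(z + 3)*(z - 4)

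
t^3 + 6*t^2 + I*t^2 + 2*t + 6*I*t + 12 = (t + 6)*(t - I)*(t + 2*I)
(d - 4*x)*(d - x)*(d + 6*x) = d^3 + d^2*x - 26*d*x^2 + 24*x^3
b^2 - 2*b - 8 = (b - 4)*(b + 2)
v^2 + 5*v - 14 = (v - 2)*(v + 7)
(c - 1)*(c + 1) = c^2 - 1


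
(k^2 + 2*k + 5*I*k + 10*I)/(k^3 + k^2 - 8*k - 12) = (k + 5*I)/(k^2 - k - 6)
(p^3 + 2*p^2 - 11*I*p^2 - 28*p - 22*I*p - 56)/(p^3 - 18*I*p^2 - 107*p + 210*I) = (p^2 + p*(2 - 4*I) - 8*I)/(p^2 - 11*I*p - 30)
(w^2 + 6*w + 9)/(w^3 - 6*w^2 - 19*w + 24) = (w + 3)/(w^2 - 9*w + 8)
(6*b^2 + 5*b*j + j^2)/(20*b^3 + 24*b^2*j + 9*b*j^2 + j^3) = (3*b + j)/(10*b^2 + 7*b*j + j^2)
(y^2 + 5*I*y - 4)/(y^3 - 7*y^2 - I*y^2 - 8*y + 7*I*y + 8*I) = (y^2 + 5*I*y - 4)/(y^3 - y^2*(7 + I) + y*(-8 + 7*I) + 8*I)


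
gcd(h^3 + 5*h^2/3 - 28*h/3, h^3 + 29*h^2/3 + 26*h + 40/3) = h + 4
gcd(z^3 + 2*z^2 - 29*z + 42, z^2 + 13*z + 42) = z + 7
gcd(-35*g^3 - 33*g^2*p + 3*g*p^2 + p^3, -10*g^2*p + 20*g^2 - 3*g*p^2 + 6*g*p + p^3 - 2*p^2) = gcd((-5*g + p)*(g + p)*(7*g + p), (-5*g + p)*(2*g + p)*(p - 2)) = -5*g + p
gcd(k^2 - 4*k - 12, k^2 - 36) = k - 6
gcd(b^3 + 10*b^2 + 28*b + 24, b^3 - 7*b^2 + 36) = b + 2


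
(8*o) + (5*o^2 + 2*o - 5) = 5*o^2 + 10*o - 5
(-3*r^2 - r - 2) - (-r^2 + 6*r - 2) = -2*r^2 - 7*r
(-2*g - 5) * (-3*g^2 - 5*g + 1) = 6*g^3 + 25*g^2 + 23*g - 5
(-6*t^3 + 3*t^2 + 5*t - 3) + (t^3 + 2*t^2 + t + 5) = -5*t^3 + 5*t^2 + 6*t + 2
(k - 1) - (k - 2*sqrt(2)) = -1 + 2*sqrt(2)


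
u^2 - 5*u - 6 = (u - 6)*(u + 1)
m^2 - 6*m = m*(m - 6)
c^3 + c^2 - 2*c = c*(c - 1)*(c + 2)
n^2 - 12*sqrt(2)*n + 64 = (n - 8*sqrt(2))*(n - 4*sqrt(2))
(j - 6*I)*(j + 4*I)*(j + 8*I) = j^3 + 6*I*j^2 + 40*j + 192*I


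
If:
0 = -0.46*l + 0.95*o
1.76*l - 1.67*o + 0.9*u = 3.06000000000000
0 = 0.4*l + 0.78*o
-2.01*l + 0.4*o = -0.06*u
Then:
No Solution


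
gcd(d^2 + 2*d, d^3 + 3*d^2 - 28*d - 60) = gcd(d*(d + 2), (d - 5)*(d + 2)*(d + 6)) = d + 2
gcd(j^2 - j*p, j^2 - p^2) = -j + p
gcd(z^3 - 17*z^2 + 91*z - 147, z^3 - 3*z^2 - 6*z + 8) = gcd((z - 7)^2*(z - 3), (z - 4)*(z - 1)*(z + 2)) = 1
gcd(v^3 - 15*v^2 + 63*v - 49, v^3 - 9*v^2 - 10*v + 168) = v - 7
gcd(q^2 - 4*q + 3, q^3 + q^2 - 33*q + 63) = q - 3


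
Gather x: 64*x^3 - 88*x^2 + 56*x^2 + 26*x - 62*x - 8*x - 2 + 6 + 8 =64*x^3 - 32*x^2 - 44*x + 12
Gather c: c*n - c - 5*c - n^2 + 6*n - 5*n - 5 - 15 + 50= c*(n - 6) - n^2 + n + 30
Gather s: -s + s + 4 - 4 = 0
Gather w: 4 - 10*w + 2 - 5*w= 6 - 15*w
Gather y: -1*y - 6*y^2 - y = -6*y^2 - 2*y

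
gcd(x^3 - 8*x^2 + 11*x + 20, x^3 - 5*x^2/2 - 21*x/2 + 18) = x - 4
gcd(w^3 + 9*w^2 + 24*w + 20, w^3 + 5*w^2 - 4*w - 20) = w^2 + 7*w + 10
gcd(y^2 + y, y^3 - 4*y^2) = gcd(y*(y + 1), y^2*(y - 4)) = y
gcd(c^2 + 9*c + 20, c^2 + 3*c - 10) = c + 5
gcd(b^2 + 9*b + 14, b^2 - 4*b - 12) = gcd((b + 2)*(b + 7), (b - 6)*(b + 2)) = b + 2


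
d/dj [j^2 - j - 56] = 2*j - 1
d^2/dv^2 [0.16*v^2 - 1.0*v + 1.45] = 0.320000000000000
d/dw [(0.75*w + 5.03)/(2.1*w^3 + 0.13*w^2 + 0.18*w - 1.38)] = (1.575*w^3 + 0.0975*w^2 + 0.135*w - (0.75*w + 5.03)*(6.3*w^2 + 0.26*w + 0.18) - 1.035)/(2.1*w^3 + 0.13*w^2 + 0.18*w - 1.38)^2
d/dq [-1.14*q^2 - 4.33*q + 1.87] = -2.28*q - 4.33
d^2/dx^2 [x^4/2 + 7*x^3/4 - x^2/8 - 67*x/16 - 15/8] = 6*x^2 + 21*x/2 - 1/4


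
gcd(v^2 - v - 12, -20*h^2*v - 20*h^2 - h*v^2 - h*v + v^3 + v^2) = 1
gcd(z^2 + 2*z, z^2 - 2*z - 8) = z + 2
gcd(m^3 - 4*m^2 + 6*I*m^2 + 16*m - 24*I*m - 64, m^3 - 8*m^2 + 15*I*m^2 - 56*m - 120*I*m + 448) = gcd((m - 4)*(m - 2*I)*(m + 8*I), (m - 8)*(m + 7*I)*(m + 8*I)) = m + 8*I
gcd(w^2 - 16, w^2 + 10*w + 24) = w + 4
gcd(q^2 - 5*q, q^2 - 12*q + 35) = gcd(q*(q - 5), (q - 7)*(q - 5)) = q - 5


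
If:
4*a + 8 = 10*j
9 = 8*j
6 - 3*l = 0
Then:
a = 13/16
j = 9/8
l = 2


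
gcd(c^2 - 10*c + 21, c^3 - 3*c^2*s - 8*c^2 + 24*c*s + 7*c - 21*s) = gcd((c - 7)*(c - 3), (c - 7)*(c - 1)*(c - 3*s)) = c - 7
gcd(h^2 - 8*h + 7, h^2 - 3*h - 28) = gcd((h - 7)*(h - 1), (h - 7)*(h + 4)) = h - 7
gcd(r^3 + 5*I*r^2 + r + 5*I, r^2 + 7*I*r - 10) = r + 5*I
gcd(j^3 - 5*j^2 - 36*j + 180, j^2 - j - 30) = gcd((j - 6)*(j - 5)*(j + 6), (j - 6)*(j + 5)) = j - 6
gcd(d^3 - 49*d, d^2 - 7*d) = d^2 - 7*d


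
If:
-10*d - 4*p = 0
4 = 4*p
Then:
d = -2/5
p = 1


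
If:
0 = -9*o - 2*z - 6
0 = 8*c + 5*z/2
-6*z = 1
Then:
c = 5/96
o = -17/27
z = -1/6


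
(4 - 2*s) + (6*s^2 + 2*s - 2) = 6*s^2 + 2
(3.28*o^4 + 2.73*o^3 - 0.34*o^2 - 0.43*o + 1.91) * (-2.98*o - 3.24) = -9.7744*o^5 - 18.7626*o^4 - 7.832*o^3 + 2.383*o^2 - 4.2986*o - 6.1884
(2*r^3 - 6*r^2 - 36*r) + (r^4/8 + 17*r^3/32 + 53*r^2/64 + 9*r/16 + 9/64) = r^4/8 + 81*r^3/32 - 331*r^2/64 - 567*r/16 + 9/64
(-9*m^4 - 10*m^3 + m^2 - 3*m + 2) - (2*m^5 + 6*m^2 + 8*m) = -2*m^5 - 9*m^4 - 10*m^3 - 5*m^2 - 11*m + 2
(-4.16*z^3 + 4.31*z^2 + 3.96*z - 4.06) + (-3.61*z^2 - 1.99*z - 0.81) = -4.16*z^3 + 0.7*z^2 + 1.97*z - 4.87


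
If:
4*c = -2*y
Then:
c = -y/2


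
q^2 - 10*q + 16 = (q - 8)*(q - 2)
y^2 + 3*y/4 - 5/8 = (y - 1/2)*(y + 5/4)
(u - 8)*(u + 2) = u^2 - 6*u - 16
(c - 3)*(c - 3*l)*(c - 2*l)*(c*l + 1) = c^4*l - 5*c^3*l^2 - 3*c^3*l + c^3 + 6*c^2*l^3 + 15*c^2*l^2 - 5*c^2*l - 3*c^2 - 18*c*l^3 + 6*c*l^2 + 15*c*l - 18*l^2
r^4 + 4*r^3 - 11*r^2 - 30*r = r*(r - 3)*(r + 2)*(r + 5)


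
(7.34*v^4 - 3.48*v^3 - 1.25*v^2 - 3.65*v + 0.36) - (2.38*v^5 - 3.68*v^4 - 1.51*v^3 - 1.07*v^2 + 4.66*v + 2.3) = -2.38*v^5 + 11.02*v^4 - 1.97*v^3 - 0.18*v^2 - 8.31*v - 1.94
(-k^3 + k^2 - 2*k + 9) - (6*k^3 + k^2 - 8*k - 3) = -7*k^3 + 6*k + 12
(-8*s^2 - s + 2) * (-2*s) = 16*s^3 + 2*s^2 - 4*s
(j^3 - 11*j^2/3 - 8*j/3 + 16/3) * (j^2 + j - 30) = j^5 - 8*j^4/3 - 109*j^3/3 + 338*j^2/3 + 256*j/3 - 160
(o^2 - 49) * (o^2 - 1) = o^4 - 50*o^2 + 49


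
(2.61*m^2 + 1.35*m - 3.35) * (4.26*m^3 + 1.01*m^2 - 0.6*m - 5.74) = 11.1186*m^5 + 8.3871*m^4 - 14.4735*m^3 - 19.1749*m^2 - 5.739*m + 19.229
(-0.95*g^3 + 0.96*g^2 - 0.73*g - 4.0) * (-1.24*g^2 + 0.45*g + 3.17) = 1.178*g^5 - 1.6179*g^4 - 1.6743*g^3 + 7.6747*g^2 - 4.1141*g - 12.68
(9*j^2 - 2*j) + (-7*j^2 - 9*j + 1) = 2*j^2 - 11*j + 1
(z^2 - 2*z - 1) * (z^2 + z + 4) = z^4 - z^3 + z^2 - 9*z - 4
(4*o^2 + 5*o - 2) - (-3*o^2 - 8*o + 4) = 7*o^2 + 13*o - 6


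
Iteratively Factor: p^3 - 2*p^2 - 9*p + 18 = (p - 3)*(p^2 + p - 6) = (p - 3)*(p - 2)*(p + 3)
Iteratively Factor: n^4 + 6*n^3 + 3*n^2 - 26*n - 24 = (n + 1)*(n^3 + 5*n^2 - 2*n - 24) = (n + 1)*(n + 3)*(n^2 + 2*n - 8) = (n - 2)*(n + 1)*(n + 3)*(n + 4)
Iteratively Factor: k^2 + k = (k + 1)*(k)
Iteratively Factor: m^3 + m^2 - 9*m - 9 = (m + 3)*(m^2 - 2*m - 3) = (m - 3)*(m + 3)*(m + 1)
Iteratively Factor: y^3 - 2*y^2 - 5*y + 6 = (y + 2)*(y^2 - 4*y + 3) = (y - 1)*(y + 2)*(y - 3)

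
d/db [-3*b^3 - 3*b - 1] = -9*b^2 - 3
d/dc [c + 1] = 1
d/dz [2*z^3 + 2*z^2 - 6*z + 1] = 6*z^2 + 4*z - 6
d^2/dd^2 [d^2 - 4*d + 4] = 2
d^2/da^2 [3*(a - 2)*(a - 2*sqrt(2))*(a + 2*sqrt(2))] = 18*a - 12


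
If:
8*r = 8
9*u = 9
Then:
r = 1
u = 1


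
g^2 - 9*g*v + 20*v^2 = (g - 5*v)*(g - 4*v)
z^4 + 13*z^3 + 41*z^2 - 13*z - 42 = (z - 1)*(z + 1)*(z + 6)*(z + 7)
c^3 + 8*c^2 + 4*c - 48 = (c - 2)*(c + 4)*(c + 6)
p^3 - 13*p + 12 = (p - 3)*(p - 1)*(p + 4)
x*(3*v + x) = 3*v*x + x^2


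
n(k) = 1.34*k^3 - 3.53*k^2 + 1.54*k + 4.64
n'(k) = 4.02*k^2 - 7.06*k + 1.54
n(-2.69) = -51.13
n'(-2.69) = 49.62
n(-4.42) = -186.84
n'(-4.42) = 111.28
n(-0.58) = 2.30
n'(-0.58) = 6.99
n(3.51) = 24.50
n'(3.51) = 26.29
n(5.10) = 98.43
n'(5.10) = 70.09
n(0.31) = 4.82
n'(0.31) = -0.26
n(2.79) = 10.56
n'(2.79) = 13.13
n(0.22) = 4.82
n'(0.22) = 0.18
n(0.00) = 4.64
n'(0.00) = 1.54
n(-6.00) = -421.12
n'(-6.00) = 188.62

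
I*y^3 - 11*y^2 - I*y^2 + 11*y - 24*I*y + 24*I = (y + 3*I)*(y + 8*I)*(I*y - I)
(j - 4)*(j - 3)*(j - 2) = j^3 - 9*j^2 + 26*j - 24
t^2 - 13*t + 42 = (t - 7)*(t - 6)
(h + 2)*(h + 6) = h^2 + 8*h + 12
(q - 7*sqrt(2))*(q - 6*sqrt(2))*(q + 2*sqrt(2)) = q^3 - 11*sqrt(2)*q^2 + 32*q + 168*sqrt(2)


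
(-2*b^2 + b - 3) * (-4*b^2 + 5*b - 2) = 8*b^4 - 14*b^3 + 21*b^2 - 17*b + 6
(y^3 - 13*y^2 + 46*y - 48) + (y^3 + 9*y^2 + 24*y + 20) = 2*y^3 - 4*y^2 + 70*y - 28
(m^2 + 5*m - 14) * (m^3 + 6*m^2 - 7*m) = m^5 + 11*m^4 + 9*m^3 - 119*m^2 + 98*m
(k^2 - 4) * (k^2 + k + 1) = k^4 + k^3 - 3*k^2 - 4*k - 4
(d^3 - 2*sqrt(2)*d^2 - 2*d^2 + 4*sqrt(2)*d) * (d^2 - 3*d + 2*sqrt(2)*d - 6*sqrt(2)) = d^5 - 5*d^4 - 2*d^3 + 40*d^2 - 48*d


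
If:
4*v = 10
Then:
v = 5/2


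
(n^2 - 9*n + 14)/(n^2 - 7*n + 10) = (n - 7)/(n - 5)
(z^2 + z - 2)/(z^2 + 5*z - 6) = (z + 2)/(z + 6)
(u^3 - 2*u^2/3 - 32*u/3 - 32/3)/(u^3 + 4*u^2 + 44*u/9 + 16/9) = 3*(u - 4)/(3*u + 2)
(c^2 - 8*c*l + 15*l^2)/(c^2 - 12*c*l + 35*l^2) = (c - 3*l)/(c - 7*l)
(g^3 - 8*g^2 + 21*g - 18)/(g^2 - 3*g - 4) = (-g^3 + 8*g^2 - 21*g + 18)/(-g^2 + 3*g + 4)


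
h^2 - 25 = (h - 5)*(h + 5)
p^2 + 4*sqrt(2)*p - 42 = (p - 3*sqrt(2))*(p + 7*sqrt(2))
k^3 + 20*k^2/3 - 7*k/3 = k*(k - 1/3)*(k + 7)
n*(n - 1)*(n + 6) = n^3 + 5*n^2 - 6*n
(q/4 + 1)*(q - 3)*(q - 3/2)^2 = q^4/4 - q^3/2 - 51*q^2/16 + 153*q/16 - 27/4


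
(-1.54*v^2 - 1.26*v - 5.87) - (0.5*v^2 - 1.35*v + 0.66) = -2.04*v^2 + 0.0900000000000001*v - 6.53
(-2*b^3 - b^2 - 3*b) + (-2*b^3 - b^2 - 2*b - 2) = -4*b^3 - 2*b^2 - 5*b - 2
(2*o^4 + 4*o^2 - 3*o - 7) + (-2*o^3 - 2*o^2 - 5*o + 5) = 2*o^4 - 2*o^3 + 2*o^2 - 8*o - 2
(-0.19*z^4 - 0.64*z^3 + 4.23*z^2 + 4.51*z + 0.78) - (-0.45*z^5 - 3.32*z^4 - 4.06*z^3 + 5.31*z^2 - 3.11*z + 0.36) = 0.45*z^5 + 3.13*z^4 + 3.42*z^3 - 1.08*z^2 + 7.62*z + 0.42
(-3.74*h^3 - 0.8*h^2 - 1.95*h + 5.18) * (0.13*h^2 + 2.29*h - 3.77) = -0.4862*h^5 - 8.6686*h^4 + 12.0143*h^3 - 0.7761*h^2 + 19.2137*h - 19.5286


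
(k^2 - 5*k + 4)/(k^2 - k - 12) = (k - 1)/(k + 3)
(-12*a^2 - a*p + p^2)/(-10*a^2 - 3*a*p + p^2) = (12*a^2 + a*p - p^2)/(10*a^2 + 3*a*p - p^2)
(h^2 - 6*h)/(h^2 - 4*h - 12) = h/(h + 2)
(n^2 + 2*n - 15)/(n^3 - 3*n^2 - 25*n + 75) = 1/(n - 5)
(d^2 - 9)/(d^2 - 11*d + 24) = (d + 3)/(d - 8)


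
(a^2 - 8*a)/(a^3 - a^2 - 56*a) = 1/(a + 7)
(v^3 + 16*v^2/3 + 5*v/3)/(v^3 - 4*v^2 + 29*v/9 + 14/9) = 3*v*(v + 5)/(3*v^2 - 13*v + 14)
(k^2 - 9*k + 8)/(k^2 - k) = (k - 8)/k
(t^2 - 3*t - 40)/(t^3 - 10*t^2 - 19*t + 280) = 1/(t - 7)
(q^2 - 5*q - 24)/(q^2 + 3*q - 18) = (q^2 - 5*q - 24)/(q^2 + 3*q - 18)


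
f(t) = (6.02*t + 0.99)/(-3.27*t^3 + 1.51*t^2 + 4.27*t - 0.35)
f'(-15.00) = -0.00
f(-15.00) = -0.01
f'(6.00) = 0.02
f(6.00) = -0.06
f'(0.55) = -0.34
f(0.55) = 2.25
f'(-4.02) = -0.05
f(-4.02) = -0.11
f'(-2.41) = -0.28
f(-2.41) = -0.31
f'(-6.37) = -0.01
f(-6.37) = -0.04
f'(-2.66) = -0.20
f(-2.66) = -0.25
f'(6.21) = 0.02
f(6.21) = -0.05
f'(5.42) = 0.03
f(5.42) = -0.07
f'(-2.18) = -0.41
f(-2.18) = -0.39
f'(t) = (6.02*t + 0.99)*(9.81*t^2 - 3.02*t - 4.27)/(-3.27*t^3 + 1.51*t^2 + 4.27*t - 0.35)^2 + 6.02/(-3.27*t^3 + 1.51*t^2 + 4.27*t - 0.35) = (39.3708*t^3 + 0.621700000000001*t^2 - 2.9898*t - 6.3343)/(10.6929*t^6 - 9.8754*t^5 - 25.6457*t^4 + 15.1844*t^3 + 17.1759*t^2 - 2.989*t + 0.1225)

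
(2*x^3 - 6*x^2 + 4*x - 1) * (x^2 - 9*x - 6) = 2*x^5 - 24*x^4 + 46*x^3 - x^2 - 15*x + 6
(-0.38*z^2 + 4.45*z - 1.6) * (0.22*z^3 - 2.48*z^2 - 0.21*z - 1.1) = -0.0836*z^5 + 1.9214*z^4 - 11.3082*z^3 + 3.4515*z^2 - 4.559*z + 1.76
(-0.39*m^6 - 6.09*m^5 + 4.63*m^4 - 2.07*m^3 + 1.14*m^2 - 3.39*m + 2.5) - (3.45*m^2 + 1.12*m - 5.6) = -0.39*m^6 - 6.09*m^5 + 4.63*m^4 - 2.07*m^3 - 2.31*m^2 - 4.51*m + 8.1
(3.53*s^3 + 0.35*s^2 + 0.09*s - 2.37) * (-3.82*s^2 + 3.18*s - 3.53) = -13.4846*s^5 + 9.8884*s^4 - 11.6917*s^3 + 8.1041*s^2 - 7.8543*s + 8.3661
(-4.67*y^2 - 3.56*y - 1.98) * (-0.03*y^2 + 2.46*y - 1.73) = 0.1401*y^4 - 11.3814*y^3 - 0.6191*y^2 + 1.288*y + 3.4254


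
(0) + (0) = 0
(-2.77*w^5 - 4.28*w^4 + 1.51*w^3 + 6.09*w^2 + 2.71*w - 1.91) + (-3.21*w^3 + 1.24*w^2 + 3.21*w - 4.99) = -2.77*w^5 - 4.28*w^4 - 1.7*w^3 + 7.33*w^2 + 5.92*w - 6.9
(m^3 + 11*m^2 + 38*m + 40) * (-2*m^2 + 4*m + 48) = -2*m^5 - 18*m^4 + 16*m^3 + 600*m^2 + 1984*m + 1920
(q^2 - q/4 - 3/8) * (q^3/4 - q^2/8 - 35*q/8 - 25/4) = q^5/4 - 3*q^4/16 - 71*q^3/16 - 327*q^2/64 + 205*q/64 + 75/32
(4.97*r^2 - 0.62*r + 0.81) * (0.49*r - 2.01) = 2.4353*r^3 - 10.2935*r^2 + 1.6431*r - 1.6281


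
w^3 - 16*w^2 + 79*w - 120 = (w - 8)*(w - 5)*(w - 3)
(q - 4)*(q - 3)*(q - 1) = q^3 - 8*q^2 + 19*q - 12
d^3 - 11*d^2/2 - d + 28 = (d - 4)*(d - 7/2)*(d + 2)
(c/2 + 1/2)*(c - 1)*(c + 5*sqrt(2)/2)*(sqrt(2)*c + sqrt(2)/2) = sqrt(2)*c^4/2 + sqrt(2)*c^3/4 + 5*c^3/2 - sqrt(2)*c^2/2 + 5*c^2/4 - 5*c/2 - sqrt(2)*c/4 - 5/4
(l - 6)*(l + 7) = l^2 + l - 42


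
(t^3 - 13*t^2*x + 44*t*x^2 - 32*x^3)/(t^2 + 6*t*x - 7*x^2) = (t^2 - 12*t*x + 32*x^2)/(t + 7*x)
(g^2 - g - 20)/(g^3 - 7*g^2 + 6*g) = (g^2 - g - 20)/(g*(g^2 - 7*g + 6))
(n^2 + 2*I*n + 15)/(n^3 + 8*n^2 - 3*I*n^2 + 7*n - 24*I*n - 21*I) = (n + 5*I)/(n^2 + 8*n + 7)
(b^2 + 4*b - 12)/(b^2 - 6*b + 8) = (b + 6)/(b - 4)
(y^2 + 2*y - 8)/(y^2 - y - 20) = (y - 2)/(y - 5)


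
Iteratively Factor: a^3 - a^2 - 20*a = (a + 4)*(a^2 - 5*a) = (a - 5)*(a + 4)*(a)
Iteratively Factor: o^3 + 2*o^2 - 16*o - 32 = (o + 2)*(o^2 - 16) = (o + 2)*(o + 4)*(o - 4)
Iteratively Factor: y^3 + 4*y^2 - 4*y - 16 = (y + 2)*(y^2 + 2*y - 8) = (y + 2)*(y + 4)*(y - 2)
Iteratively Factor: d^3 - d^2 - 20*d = (d + 4)*(d^2 - 5*d) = (d - 5)*(d + 4)*(d)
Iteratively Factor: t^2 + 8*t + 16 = (t + 4)*(t + 4)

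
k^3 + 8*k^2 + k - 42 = (k - 2)*(k + 3)*(k + 7)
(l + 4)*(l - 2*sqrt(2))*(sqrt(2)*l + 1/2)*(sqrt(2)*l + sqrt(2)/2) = 2*l^4 - 7*sqrt(2)*l^3/2 + 9*l^3 - 63*sqrt(2)*l^2/4 + 2*l^2 - 7*sqrt(2)*l - 9*l - 4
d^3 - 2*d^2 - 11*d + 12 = (d - 4)*(d - 1)*(d + 3)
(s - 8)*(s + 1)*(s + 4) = s^3 - 3*s^2 - 36*s - 32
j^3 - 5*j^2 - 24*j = j*(j - 8)*(j + 3)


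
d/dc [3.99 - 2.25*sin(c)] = -2.25*cos(c)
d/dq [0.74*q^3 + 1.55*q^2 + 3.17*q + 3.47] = 2.22*q^2 + 3.1*q + 3.17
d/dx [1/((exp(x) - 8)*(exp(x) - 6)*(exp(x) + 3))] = (-(exp(x) - 8)*(exp(x) - 6) - (exp(x) - 8)*(exp(x) + 3) - (exp(x) - 6)*(exp(x) + 3))*exp(x)/((exp(x) - 8)^2*(exp(x) - 6)^2*(exp(x) + 3)^2)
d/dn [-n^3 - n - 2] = -3*n^2 - 1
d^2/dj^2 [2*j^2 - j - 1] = 4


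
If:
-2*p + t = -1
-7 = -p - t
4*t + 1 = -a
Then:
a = -55/3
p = 8/3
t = 13/3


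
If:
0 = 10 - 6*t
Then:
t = 5/3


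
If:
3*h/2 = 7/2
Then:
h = 7/3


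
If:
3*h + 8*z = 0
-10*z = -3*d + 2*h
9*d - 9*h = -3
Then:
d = -7/57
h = 4/19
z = -3/38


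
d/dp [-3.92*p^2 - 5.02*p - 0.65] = -7.84*p - 5.02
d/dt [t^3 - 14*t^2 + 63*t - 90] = 3*t^2 - 28*t + 63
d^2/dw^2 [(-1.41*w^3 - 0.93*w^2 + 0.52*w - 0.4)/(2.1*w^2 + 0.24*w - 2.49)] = (-9.38437199999998*w^3 - 34.706124*w^2 - 37.347966*w - 15.139962)/(9.261*w^6 + 3.1752*w^5 - 32.57982*w^4 - 7.515936*w^3 + 38.630358*w^2 + 4.464072*w - 15.438249)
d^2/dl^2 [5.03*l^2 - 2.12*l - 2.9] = 10.0600000000000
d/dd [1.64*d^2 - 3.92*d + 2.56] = 3.28*d - 3.92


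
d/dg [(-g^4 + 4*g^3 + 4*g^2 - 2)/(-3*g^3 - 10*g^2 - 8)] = g*(3*g^5 + 20*g^4 - 28*g^3 + 32*g^2 - 114*g - 104)/(9*g^6 + 60*g^5 + 100*g^4 + 48*g^3 + 160*g^2 + 64)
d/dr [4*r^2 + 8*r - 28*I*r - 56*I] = 8*r + 8 - 28*I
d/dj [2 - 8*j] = -8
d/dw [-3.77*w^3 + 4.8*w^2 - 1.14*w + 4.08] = -11.31*w^2 + 9.6*w - 1.14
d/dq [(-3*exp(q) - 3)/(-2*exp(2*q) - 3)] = 3*(-4*(exp(q) + 1)*exp(q) + 2*exp(2*q) + 3)*exp(q)/(2*exp(2*q) + 3)^2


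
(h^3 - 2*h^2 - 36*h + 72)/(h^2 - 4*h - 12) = (h^2 + 4*h - 12)/(h + 2)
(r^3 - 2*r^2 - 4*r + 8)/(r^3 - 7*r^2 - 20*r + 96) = (r^3 - 2*r^2 - 4*r + 8)/(r^3 - 7*r^2 - 20*r + 96)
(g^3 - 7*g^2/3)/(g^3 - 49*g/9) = 3*g/(3*g + 7)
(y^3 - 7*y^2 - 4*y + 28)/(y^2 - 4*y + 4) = (y^2 - 5*y - 14)/(y - 2)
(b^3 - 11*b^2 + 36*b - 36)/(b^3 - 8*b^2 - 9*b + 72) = (b^2 - 8*b + 12)/(b^2 - 5*b - 24)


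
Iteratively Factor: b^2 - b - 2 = (b + 1)*(b - 2)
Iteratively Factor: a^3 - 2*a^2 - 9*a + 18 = (a - 3)*(a^2 + a - 6) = (a - 3)*(a - 2)*(a + 3)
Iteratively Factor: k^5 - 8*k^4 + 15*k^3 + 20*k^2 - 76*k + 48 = (k - 3)*(k^4 - 5*k^3 + 20*k - 16) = (k - 3)*(k - 2)*(k^3 - 3*k^2 - 6*k + 8) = (k - 3)*(k - 2)*(k - 1)*(k^2 - 2*k - 8) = (k - 4)*(k - 3)*(k - 2)*(k - 1)*(k + 2)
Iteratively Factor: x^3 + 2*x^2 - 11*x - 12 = (x + 4)*(x^2 - 2*x - 3) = (x - 3)*(x + 4)*(x + 1)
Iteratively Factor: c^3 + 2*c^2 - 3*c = (c + 3)*(c^2 - c) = c*(c + 3)*(c - 1)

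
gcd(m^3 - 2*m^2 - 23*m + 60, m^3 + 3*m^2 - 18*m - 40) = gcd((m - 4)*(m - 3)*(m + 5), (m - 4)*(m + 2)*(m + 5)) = m^2 + m - 20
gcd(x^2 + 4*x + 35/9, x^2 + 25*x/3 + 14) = x + 7/3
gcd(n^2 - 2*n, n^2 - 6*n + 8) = n - 2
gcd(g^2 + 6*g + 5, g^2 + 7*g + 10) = g + 5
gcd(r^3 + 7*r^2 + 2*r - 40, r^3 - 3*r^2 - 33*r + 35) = r + 5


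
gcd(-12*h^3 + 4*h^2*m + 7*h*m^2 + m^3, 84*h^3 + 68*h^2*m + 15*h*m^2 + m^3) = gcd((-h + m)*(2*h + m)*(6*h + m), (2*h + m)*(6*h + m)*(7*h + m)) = 12*h^2 + 8*h*m + m^2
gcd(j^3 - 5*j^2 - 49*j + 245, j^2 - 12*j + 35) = j^2 - 12*j + 35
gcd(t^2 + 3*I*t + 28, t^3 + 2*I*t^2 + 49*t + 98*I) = t + 7*I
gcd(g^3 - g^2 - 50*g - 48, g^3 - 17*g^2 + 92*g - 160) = g - 8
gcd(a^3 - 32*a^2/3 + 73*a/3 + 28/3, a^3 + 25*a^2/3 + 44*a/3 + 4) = a + 1/3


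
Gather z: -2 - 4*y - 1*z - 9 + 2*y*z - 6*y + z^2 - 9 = -10*y + z^2 + z*(2*y - 1) - 20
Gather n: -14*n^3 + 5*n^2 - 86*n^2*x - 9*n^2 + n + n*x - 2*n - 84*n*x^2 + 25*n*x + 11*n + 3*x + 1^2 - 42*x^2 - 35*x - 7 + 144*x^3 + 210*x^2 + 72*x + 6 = -14*n^3 + n^2*(-86*x - 4) + n*(-84*x^2 + 26*x + 10) + 144*x^3 + 168*x^2 + 40*x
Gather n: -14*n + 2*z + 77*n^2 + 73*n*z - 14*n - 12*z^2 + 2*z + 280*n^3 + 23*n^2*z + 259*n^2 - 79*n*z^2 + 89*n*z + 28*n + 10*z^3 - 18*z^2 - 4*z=280*n^3 + n^2*(23*z + 336) + n*(-79*z^2 + 162*z) + 10*z^3 - 30*z^2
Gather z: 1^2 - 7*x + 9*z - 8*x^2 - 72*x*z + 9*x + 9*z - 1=-8*x^2 + 2*x + z*(18 - 72*x)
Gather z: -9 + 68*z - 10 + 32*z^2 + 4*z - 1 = 32*z^2 + 72*z - 20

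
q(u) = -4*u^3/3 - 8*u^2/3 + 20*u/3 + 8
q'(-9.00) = -269.33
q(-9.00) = 704.00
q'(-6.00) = -105.33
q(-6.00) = 160.00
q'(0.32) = 4.55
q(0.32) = 9.82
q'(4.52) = -99.16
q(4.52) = -139.47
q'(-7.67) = -187.74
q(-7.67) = 401.61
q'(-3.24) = -18.04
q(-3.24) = 3.76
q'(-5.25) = -75.58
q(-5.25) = 92.44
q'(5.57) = -147.14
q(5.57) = -268.01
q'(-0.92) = 8.19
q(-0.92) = 0.65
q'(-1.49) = 5.73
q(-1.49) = -3.44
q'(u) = -4*u^2 - 16*u/3 + 20/3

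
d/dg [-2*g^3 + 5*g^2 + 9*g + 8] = -6*g^2 + 10*g + 9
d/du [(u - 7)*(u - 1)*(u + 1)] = 3*u^2 - 14*u - 1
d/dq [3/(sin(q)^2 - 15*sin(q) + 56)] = 3*(15 - 2*sin(q))*cos(q)/(sin(q)^2 - 15*sin(q) + 56)^2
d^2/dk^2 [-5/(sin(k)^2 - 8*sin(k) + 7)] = 10*(2*sin(k)^3 - 10*sin(k)^2 + 5*sin(k) + 57)/((sin(k) - 7)^3*(sin(k) - 1)^2)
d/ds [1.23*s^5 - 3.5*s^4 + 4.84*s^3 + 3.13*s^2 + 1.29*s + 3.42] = 6.15*s^4 - 14.0*s^3 + 14.52*s^2 + 6.26*s + 1.29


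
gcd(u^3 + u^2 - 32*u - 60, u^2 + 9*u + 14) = u + 2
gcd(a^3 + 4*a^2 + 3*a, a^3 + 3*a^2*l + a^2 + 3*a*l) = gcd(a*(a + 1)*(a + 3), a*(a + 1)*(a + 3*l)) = a^2 + a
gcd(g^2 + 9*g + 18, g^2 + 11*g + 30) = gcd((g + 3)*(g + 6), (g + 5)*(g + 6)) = g + 6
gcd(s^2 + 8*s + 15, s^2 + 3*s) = s + 3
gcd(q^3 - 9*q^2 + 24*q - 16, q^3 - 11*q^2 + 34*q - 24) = q^2 - 5*q + 4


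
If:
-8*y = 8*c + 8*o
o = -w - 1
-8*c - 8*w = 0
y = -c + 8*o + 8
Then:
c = 1/9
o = -8/9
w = -1/9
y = 7/9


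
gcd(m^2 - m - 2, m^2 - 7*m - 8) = m + 1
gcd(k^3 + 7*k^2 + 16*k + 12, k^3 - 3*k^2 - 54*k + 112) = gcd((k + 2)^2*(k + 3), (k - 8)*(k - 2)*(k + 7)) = 1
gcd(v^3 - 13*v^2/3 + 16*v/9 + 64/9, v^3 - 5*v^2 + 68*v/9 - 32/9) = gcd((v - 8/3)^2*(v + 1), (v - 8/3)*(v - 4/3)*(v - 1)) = v - 8/3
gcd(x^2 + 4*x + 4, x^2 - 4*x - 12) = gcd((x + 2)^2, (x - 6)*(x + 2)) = x + 2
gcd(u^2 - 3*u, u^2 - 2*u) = u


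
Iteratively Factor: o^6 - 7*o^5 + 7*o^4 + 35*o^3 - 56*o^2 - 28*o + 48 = (o - 2)*(o^5 - 5*o^4 - 3*o^3 + 29*o^2 + 2*o - 24) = (o - 2)*(o - 1)*(o^4 - 4*o^3 - 7*o^2 + 22*o + 24) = (o - 4)*(o - 2)*(o - 1)*(o^3 - 7*o - 6) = (o - 4)*(o - 2)*(o - 1)*(o + 2)*(o^2 - 2*o - 3) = (o - 4)*(o - 3)*(o - 2)*(o - 1)*(o + 2)*(o + 1)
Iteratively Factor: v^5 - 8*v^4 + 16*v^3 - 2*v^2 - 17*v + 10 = (v - 2)*(v^4 - 6*v^3 + 4*v^2 + 6*v - 5) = (v - 5)*(v - 2)*(v^3 - v^2 - v + 1) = (v - 5)*(v - 2)*(v - 1)*(v^2 - 1) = (v - 5)*(v - 2)*(v - 1)^2*(v + 1)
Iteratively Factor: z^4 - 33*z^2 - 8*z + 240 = (z - 5)*(z^3 + 5*z^2 - 8*z - 48) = (z - 5)*(z - 3)*(z^2 + 8*z + 16) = (z - 5)*(z - 3)*(z + 4)*(z + 4)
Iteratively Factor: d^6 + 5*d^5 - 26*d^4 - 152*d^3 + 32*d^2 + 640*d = (d)*(d^5 + 5*d^4 - 26*d^3 - 152*d^2 + 32*d + 640) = d*(d - 5)*(d^4 + 10*d^3 + 24*d^2 - 32*d - 128) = d*(d - 5)*(d + 4)*(d^3 + 6*d^2 - 32) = d*(d - 5)*(d - 2)*(d + 4)*(d^2 + 8*d + 16) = d*(d - 5)*(d - 2)*(d + 4)^2*(d + 4)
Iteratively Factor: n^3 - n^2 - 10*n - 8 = (n - 4)*(n^2 + 3*n + 2) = (n - 4)*(n + 1)*(n + 2)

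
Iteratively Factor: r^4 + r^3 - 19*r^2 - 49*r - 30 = (r - 5)*(r^3 + 6*r^2 + 11*r + 6) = (r - 5)*(r + 3)*(r^2 + 3*r + 2) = (r - 5)*(r + 2)*(r + 3)*(r + 1)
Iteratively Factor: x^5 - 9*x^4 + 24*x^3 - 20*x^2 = (x - 2)*(x^4 - 7*x^3 + 10*x^2) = (x - 2)^2*(x^3 - 5*x^2) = x*(x - 2)^2*(x^2 - 5*x) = x*(x - 5)*(x - 2)^2*(x)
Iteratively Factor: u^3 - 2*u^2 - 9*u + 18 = (u + 3)*(u^2 - 5*u + 6) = (u - 2)*(u + 3)*(u - 3)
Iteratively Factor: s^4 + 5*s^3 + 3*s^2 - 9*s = (s + 3)*(s^3 + 2*s^2 - 3*s) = (s + 3)^2*(s^2 - s) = s*(s + 3)^2*(s - 1)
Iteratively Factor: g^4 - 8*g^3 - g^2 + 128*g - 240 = (g + 4)*(g^3 - 12*g^2 + 47*g - 60) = (g - 4)*(g + 4)*(g^2 - 8*g + 15) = (g - 4)*(g - 3)*(g + 4)*(g - 5)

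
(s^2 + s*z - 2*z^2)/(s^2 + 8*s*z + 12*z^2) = (s - z)/(s + 6*z)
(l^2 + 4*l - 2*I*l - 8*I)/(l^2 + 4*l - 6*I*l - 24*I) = (l - 2*I)/(l - 6*I)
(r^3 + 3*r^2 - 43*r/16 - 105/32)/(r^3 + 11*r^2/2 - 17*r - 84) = (r^2 - r/2 - 15/16)/(r^2 + 2*r - 24)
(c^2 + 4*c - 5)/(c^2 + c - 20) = (c - 1)/(c - 4)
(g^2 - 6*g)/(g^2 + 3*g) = (g - 6)/(g + 3)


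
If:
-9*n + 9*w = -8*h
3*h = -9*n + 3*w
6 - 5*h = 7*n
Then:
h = -108/29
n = 102/29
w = 198/29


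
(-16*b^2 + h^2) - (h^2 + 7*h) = -16*b^2 - 7*h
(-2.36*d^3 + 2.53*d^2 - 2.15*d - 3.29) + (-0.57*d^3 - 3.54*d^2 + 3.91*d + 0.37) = -2.93*d^3 - 1.01*d^2 + 1.76*d - 2.92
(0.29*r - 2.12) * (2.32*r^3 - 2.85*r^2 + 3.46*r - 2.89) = 0.6728*r^4 - 5.7449*r^3 + 7.0454*r^2 - 8.1733*r + 6.1268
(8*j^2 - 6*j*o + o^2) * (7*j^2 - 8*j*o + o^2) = 56*j^4 - 106*j^3*o + 63*j^2*o^2 - 14*j*o^3 + o^4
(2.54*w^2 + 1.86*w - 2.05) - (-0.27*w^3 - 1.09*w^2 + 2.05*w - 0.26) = 0.27*w^3 + 3.63*w^2 - 0.19*w - 1.79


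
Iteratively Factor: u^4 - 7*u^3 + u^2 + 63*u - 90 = (u + 3)*(u^3 - 10*u^2 + 31*u - 30) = (u - 3)*(u + 3)*(u^2 - 7*u + 10) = (u - 5)*(u - 3)*(u + 3)*(u - 2)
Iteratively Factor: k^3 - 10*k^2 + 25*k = (k)*(k^2 - 10*k + 25) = k*(k - 5)*(k - 5)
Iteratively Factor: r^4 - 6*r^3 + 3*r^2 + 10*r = (r + 1)*(r^3 - 7*r^2 + 10*r) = (r - 2)*(r + 1)*(r^2 - 5*r) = (r - 5)*(r - 2)*(r + 1)*(r)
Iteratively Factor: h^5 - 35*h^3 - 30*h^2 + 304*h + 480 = (h + 4)*(h^4 - 4*h^3 - 19*h^2 + 46*h + 120) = (h - 5)*(h + 4)*(h^3 + h^2 - 14*h - 24) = (h - 5)*(h + 2)*(h + 4)*(h^2 - h - 12) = (h - 5)*(h - 4)*(h + 2)*(h + 4)*(h + 3)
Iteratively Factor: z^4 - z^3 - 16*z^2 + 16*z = (z - 1)*(z^3 - 16*z) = (z - 4)*(z - 1)*(z^2 + 4*z) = z*(z - 4)*(z - 1)*(z + 4)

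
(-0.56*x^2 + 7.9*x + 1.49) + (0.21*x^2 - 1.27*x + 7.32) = -0.35*x^2 + 6.63*x + 8.81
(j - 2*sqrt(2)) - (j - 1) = 1 - 2*sqrt(2)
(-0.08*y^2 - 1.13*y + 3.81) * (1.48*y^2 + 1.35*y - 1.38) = -0.1184*y^4 - 1.7804*y^3 + 4.2237*y^2 + 6.7029*y - 5.2578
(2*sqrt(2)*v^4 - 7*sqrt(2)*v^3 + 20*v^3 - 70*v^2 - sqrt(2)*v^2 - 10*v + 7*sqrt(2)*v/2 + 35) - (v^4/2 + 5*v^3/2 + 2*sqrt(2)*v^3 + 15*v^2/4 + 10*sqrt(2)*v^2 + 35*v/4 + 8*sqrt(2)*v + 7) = -v^4/2 + 2*sqrt(2)*v^4 - 9*sqrt(2)*v^3 + 35*v^3/2 - 295*v^2/4 - 11*sqrt(2)*v^2 - 75*v/4 - 9*sqrt(2)*v/2 + 28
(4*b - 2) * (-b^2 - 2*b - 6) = -4*b^3 - 6*b^2 - 20*b + 12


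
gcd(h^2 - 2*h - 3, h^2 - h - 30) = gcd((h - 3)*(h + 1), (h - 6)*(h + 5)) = 1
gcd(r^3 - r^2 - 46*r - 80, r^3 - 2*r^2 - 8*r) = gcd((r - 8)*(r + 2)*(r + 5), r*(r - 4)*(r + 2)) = r + 2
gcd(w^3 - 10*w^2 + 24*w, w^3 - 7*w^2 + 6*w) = w^2 - 6*w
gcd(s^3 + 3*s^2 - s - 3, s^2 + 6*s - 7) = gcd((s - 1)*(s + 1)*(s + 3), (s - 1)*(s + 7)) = s - 1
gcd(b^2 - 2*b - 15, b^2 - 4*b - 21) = b + 3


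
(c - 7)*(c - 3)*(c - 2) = c^3 - 12*c^2 + 41*c - 42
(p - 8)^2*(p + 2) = p^3 - 14*p^2 + 32*p + 128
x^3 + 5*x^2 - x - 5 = (x - 1)*(x + 1)*(x + 5)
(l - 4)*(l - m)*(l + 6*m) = l^3 + 5*l^2*m - 4*l^2 - 6*l*m^2 - 20*l*m + 24*m^2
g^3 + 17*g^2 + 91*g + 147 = (g + 3)*(g + 7)^2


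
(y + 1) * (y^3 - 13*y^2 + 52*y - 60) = y^4 - 12*y^3 + 39*y^2 - 8*y - 60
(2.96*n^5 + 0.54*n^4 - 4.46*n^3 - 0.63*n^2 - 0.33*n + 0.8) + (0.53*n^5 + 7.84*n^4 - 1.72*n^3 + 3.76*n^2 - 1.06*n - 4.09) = 3.49*n^5 + 8.38*n^4 - 6.18*n^3 + 3.13*n^2 - 1.39*n - 3.29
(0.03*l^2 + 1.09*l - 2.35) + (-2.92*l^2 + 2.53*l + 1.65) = -2.89*l^2 + 3.62*l - 0.7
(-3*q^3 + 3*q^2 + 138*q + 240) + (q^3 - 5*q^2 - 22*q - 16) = -2*q^3 - 2*q^2 + 116*q + 224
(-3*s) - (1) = -3*s - 1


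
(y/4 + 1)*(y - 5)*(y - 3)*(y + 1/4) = y^4/4 - 15*y^3/16 - 9*y^2/2 + 223*y/16 + 15/4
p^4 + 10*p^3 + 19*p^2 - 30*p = p*(p - 1)*(p + 5)*(p + 6)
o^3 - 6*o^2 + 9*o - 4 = (o - 4)*(o - 1)^2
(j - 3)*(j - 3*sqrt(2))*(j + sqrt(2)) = j^3 - 3*j^2 - 2*sqrt(2)*j^2 - 6*j + 6*sqrt(2)*j + 18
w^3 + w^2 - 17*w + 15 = (w - 3)*(w - 1)*(w + 5)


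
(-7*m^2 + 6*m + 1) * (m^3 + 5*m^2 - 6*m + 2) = -7*m^5 - 29*m^4 + 73*m^3 - 45*m^2 + 6*m + 2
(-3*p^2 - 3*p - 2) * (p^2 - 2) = -3*p^4 - 3*p^3 + 4*p^2 + 6*p + 4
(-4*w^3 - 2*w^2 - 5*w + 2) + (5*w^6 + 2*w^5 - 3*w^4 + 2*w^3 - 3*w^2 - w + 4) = 5*w^6 + 2*w^5 - 3*w^4 - 2*w^3 - 5*w^2 - 6*w + 6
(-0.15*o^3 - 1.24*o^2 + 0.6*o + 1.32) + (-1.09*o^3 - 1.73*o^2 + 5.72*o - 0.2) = -1.24*o^3 - 2.97*o^2 + 6.32*o + 1.12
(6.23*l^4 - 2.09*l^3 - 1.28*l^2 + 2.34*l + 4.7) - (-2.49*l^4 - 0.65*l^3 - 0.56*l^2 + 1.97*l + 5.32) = 8.72*l^4 - 1.44*l^3 - 0.72*l^2 + 0.37*l - 0.62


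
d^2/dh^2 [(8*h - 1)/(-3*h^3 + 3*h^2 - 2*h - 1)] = 2*(-216*h^5 + 270*h^4 - 96*h^3 + 189*h^2 - 99*h + 23)/(27*h^9 - 81*h^8 + 135*h^7 - 108*h^6 + 36*h^5 + 27*h^4 - 19*h^3 + 3*h^2 + 6*h + 1)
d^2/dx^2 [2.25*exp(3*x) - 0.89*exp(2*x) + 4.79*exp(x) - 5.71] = (20.25*exp(2*x) - 3.56*exp(x) + 4.79)*exp(x)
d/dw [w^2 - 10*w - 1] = 2*w - 10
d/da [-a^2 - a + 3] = -2*a - 1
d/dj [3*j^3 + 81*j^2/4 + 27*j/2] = 9*j^2 + 81*j/2 + 27/2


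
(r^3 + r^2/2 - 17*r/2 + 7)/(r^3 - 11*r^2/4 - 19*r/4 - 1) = 2*(-2*r^3 - r^2 + 17*r - 14)/(-4*r^3 + 11*r^2 + 19*r + 4)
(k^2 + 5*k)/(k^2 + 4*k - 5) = k/(k - 1)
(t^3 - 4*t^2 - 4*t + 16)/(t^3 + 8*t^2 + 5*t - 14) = (t^2 - 6*t + 8)/(t^2 + 6*t - 7)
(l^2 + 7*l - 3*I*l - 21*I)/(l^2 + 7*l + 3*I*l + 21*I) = (l - 3*I)/(l + 3*I)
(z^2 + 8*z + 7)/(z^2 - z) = (z^2 + 8*z + 7)/(z*(z - 1))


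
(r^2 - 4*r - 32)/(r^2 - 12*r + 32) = (r + 4)/(r - 4)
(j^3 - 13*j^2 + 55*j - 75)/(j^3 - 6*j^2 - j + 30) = (j - 5)/(j + 2)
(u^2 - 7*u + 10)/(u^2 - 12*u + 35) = (u - 2)/(u - 7)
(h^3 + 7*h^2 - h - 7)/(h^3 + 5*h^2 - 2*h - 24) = (h^3 + 7*h^2 - h - 7)/(h^3 + 5*h^2 - 2*h - 24)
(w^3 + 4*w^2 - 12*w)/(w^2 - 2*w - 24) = w*(-w^2 - 4*w + 12)/(-w^2 + 2*w + 24)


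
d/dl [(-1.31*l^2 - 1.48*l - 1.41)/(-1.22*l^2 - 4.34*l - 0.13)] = (3.8798*l^2 - 3.0998*l - 5.927)/(1.4884*l^4 + 10.5896*l^3 + 19.1528*l^2 + 1.1284*l + 0.0169)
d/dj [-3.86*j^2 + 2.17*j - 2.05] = 2.17 - 7.72*j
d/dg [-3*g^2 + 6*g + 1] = 6 - 6*g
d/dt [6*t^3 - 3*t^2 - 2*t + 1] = 18*t^2 - 6*t - 2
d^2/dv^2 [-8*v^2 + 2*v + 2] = -16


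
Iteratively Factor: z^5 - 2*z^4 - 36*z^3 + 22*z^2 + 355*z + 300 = (z + 3)*(z^4 - 5*z^3 - 21*z^2 + 85*z + 100) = (z + 3)*(z + 4)*(z^3 - 9*z^2 + 15*z + 25) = (z - 5)*(z + 3)*(z + 4)*(z^2 - 4*z - 5) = (z - 5)^2*(z + 3)*(z + 4)*(z + 1)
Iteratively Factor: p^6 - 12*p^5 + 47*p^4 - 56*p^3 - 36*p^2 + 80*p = (p - 4)*(p^5 - 8*p^4 + 15*p^3 + 4*p^2 - 20*p) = (p - 4)*(p + 1)*(p^4 - 9*p^3 + 24*p^2 - 20*p) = (p - 4)*(p - 2)*(p + 1)*(p^3 - 7*p^2 + 10*p) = (p - 5)*(p - 4)*(p - 2)*(p + 1)*(p^2 - 2*p) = p*(p - 5)*(p - 4)*(p - 2)*(p + 1)*(p - 2)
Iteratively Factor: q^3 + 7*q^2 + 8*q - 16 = (q - 1)*(q^2 + 8*q + 16) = (q - 1)*(q + 4)*(q + 4)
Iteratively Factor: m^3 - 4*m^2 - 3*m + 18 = (m + 2)*(m^2 - 6*m + 9) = (m - 3)*(m + 2)*(m - 3)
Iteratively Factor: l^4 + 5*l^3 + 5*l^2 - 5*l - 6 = (l + 2)*(l^3 + 3*l^2 - l - 3) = (l + 1)*(l + 2)*(l^2 + 2*l - 3) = (l - 1)*(l + 1)*(l + 2)*(l + 3)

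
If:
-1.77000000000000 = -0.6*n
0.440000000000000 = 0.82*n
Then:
No Solution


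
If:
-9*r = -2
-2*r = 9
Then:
No Solution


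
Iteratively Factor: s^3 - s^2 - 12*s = (s - 4)*(s^2 + 3*s) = (s - 4)*(s + 3)*(s)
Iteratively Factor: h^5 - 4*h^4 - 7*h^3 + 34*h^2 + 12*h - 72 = (h + 2)*(h^4 - 6*h^3 + 5*h^2 + 24*h - 36) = (h + 2)^2*(h^3 - 8*h^2 + 21*h - 18) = (h - 3)*(h + 2)^2*(h^2 - 5*h + 6) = (h - 3)*(h - 2)*(h + 2)^2*(h - 3)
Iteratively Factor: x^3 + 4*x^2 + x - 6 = (x - 1)*(x^2 + 5*x + 6) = (x - 1)*(x + 2)*(x + 3)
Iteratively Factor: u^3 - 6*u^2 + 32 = (u - 4)*(u^2 - 2*u - 8) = (u - 4)^2*(u + 2)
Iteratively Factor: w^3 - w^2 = (w)*(w^2 - w) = w*(w - 1)*(w)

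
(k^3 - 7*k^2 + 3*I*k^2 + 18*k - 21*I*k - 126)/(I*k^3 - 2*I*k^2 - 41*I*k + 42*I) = (-I*k^2 + 3*k - 18*I)/(k^2 + 5*k - 6)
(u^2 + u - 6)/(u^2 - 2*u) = (u + 3)/u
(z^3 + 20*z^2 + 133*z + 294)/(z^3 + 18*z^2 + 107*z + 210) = (z + 7)/(z + 5)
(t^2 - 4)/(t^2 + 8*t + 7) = (t^2 - 4)/(t^2 + 8*t + 7)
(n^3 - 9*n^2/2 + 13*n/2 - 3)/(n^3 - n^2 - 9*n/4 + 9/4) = 2*(n - 2)/(2*n + 3)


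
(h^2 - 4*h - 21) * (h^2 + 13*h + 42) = h^4 + 9*h^3 - 31*h^2 - 441*h - 882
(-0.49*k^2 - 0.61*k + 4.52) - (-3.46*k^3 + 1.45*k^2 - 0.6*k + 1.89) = 3.46*k^3 - 1.94*k^2 - 0.01*k + 2.63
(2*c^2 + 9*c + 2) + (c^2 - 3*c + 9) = 3*c^2 + 6*c + 11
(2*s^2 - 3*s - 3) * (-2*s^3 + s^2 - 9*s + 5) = -4*s^5 + 8*s^4 - 15*s^3 + 34*s^2 + 12*s - 15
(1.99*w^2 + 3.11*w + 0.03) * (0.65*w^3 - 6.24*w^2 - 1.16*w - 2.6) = 1.2935*w^5 - 10.3961*w^4 - 21.6953*w^3 - 8.9688*w^2 - 8.1208*w - 0.078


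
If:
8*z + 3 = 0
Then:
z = -3/8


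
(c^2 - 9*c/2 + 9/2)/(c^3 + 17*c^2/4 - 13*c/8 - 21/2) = 4*(c - 3)/(4*c^2 + 23*c + 28)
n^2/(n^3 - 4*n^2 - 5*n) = n/(n^2 - 4*n - 5)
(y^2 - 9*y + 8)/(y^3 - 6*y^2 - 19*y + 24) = 1/(y + 3)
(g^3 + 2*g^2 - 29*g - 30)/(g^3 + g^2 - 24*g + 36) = (g^2 - 4*g - 5)/(g^2 - 5*g + 6)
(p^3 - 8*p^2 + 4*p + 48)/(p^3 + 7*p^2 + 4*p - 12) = (p^2 - 10*p + 24)/(p^2 + 5*p - 6)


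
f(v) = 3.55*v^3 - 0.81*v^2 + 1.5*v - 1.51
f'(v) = 10.65*v^2 - 1.62*v + 1.5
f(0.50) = -0.52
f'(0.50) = 3.35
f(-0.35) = -2.29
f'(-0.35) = 3.37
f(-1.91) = -32.07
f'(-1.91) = 43.45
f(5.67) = 628.06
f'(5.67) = 334.70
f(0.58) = -0.22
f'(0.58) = 4.14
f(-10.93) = -4750.09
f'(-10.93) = 1291.51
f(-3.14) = -124.11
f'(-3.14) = 111.59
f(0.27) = -1.09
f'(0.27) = 1.84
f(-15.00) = -12187.51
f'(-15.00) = 2422.05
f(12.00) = 6034.25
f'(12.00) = 1515.66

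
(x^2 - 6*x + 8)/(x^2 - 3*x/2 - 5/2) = 2*(-x^2 + 6*x - 8)/(-2*x^2 + 3*x + 5)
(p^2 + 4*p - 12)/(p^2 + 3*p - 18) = (p - 2)/(p - 3)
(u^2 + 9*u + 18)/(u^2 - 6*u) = (u^2 + 9*u + 18)/(u*(u - 6))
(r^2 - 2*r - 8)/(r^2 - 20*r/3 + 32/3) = 3*(r + 2)/(3*r - 8)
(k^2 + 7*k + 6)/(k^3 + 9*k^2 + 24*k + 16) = (k + 6)/(k^2 + 8*k + 16)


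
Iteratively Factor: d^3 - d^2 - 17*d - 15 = (d - 5)*(d^2 + 4*d + 3) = (d - 5)*(d + 3)*(d + 1)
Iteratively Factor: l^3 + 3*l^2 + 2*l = (l + 1)*(l^2 + 2*l) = (l + 1)*(l + 2)*(l)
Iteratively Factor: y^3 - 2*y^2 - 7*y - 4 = (y + 1)*(y^2 - 3*y - 4) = (y - 4)*(y + 1)*(y + 1)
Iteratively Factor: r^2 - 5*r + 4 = (r - 1)*(r - 4)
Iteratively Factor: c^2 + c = (c)*(c + 1)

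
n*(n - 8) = n^2 - 8*n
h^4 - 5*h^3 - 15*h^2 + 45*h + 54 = (h - 6)*(h - 3)*(h + 1)*(h + 3)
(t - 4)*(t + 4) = t^2 - 16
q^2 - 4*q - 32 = (q - 8)*(q + 4)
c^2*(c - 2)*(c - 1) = c^4 - 3*c^3 + 2*c^2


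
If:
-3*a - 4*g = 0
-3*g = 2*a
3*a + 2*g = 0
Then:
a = 0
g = 0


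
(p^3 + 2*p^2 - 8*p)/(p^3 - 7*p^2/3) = 3*(p^2 + 2*p - 8)/(p*(3*p - 7))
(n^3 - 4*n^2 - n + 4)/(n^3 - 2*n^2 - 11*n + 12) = (n + 1)/(n + 3)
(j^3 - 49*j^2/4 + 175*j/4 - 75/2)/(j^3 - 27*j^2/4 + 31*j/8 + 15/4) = 2*(j - 5)/(2*j + 1)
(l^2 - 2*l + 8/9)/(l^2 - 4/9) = (3*l - 4)/(3*l + 2)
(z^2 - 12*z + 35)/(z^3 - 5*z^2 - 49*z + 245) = 1/(z + 7)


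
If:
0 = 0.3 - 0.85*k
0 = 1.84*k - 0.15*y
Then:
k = 0.35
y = 4.33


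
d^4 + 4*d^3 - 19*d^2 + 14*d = d*(d - 2)*(d - 1)*(d + 7)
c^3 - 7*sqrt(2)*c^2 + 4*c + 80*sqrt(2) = (c - 5*sqrt(2))*(c - 4*sqrt(2))*(c + 2*sqrt(2))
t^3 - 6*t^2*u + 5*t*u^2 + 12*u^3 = (t - 4*u)*(t - 3*u)*(t + u)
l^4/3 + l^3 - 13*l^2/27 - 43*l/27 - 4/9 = (l/3 + 1)*(l - 4/3)*(l + 1/3)*(l + 1)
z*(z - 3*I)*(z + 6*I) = z^3 + 3*I*z^2 + 18*z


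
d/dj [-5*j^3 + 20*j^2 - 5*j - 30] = -15*j^2 + 40*j - 5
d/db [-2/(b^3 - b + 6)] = 2*(3*b^2 - 1)/(b^3 - b + 6)^2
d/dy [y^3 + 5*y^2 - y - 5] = 3*y^2 + 10*y - 1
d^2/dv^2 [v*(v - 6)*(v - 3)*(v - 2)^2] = 20*v^3 - 156*v^2 + 348*v - 216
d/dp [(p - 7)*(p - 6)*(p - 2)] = 3*p^2 - 30*p + 68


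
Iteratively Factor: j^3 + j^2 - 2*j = (j - 1)*(j^2 + 2*j) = j*(j - 1)*(j + 2)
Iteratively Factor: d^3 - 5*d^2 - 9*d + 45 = (d + 3)*(d^2 - 8*d + 15) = (d - 3)*(d + 3)*(d - 5)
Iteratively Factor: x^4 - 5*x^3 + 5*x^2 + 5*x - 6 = (x - 3)*(x^3 - 2*x^2 - x + 2) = (x - 3)*(x - 1)*(x^2 - x - 2) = (x - 3)*(x - 1)*(x + 1)*(x - 2)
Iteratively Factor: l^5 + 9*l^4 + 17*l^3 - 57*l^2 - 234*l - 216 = (l + 2)*(l^4 + 7*l^3 + 3*l^2 - 63*l - 108) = (l + 2)*(l + 4)*(l^3 + 3*l^2 - 9*l - 27) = (l - 3)*(l + 2)*(l + 4)*(l^2 + 6*l + 9) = (l - 3)*(l + 2)*(l + 3)*(l + 4)*(l + 3)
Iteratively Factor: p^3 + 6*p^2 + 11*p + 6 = (p + 3)*(p^2 + 3*p + 2) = (p + 1)*(p + 3)*(p + 2)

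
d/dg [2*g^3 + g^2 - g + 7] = 6*g^2 + 2*g - 1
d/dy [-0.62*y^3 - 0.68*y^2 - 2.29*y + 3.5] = -1.86*y^2 - 1.36*y - 2.29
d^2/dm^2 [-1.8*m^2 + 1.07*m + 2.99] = -3.60000000000000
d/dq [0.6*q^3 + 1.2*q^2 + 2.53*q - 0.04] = 1.8*q^2 + 2.4*q + 2.53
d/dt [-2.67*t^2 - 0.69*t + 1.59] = -5.34*t - 0.69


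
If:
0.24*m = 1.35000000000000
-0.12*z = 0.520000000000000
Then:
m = 5.62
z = -4.33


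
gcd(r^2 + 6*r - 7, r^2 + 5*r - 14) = r + 7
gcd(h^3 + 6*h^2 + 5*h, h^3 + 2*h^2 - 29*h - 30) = h + 1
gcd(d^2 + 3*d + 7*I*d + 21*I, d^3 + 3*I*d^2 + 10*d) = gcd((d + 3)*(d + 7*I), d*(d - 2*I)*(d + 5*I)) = 1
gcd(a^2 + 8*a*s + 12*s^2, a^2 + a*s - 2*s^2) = a + 2*s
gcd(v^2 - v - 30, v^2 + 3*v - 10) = v + 5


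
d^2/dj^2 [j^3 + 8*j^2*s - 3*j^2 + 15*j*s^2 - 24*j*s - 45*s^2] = 6*j + 16*s - 6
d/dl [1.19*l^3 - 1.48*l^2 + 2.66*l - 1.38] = 3.57*l^2 - 2.96*l + 2.66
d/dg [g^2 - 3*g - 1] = 2*g - 3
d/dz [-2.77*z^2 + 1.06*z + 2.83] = 1.06 - 5.54*z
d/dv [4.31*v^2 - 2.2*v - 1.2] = 8.62*v - 2.2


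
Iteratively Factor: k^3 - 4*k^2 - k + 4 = (k - 4)*(k^2 - 1) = (k - 4)*(k + 1)*(k - 1)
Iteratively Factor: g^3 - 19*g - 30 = (g + 2)*(g^2 - 2*g - 15) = (g - 5)*(g + 2)*(g + 3)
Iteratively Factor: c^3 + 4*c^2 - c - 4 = (c + 4)*(c^2 - 1) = (c + 1)*(c + 4)*(c - 1)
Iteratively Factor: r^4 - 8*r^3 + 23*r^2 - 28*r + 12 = (r - 1)*(r^3 - 7*r^2 + 16*r - 12) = (r - 3)*(r - 1)*(r^2 - 4*r + 4) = (r - 3)*(r - 2)*(r - 1)*(r - 2)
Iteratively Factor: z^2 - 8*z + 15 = (z - 5)*(z - 3)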